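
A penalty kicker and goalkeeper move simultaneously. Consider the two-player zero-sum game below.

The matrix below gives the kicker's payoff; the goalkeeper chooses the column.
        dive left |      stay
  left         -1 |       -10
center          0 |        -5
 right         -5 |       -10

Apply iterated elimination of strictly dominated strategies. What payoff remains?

-5

Row right is strictly dominated by row center (0>-5, -5>-10); eliminate right.
Row left is strictly dominated by row center (0>-1, -5>-10); eliminate left.
Column dive left is strictly dominated by stay for the goalkeeper (-5<0); eliminate dive left.
Only (center, stay) remains, with payoff -5.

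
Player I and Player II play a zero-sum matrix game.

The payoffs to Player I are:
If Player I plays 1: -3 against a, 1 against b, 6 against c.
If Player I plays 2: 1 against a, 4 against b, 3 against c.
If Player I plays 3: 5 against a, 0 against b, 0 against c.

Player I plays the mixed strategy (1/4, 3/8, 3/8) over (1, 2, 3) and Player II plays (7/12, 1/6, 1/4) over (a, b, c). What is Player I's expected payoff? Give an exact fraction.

175/96

Against (7/12, 1/6, 1/4), each row's expected payoff is 1: -1/12; 2: 2; 3: 35/12.
Taking the (1/4, 3/8, 3/8)-weighted average: (1/4)·(-1/12) + (3/8)·(2) + (3/8)·(35/12) = 175/96.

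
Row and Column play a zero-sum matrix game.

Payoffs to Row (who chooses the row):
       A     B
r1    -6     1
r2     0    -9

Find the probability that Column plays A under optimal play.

Row minima are -6 and -9, so Row's maximin is -6; column maxima are 0 and 1, so Column's minimax is 0. These differ, so the equilibrium is in mixed strategies.
Let Column play A with probability q. Row is indifferent when −6q + (1−q) = −9(1−q), giving q = 5/8.

5/8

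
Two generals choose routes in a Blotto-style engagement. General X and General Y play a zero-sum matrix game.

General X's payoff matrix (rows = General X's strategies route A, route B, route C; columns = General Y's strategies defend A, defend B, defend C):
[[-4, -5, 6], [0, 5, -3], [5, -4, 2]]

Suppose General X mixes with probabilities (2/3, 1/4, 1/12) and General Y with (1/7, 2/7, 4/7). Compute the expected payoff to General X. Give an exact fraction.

Against (1/7, 2/7, 4/7), each row's expected payoff is route A: 10/7; route B: -2/7; route C: 5/7.
Taking the (2/3, 1/4, 1/12)-weighted average: (2/3)·(10/7) + (1/4)·(-2/7) + (1/12)·(5/7) = 79/84.

79/84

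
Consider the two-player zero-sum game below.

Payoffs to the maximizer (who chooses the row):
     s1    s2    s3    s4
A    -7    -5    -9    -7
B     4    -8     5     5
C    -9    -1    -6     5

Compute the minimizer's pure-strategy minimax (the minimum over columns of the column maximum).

The worst case (largest entry) in each column is s1: 4, s2: -1, s3: 5, s4: 5.
The best (smallest) of these is -1.

-1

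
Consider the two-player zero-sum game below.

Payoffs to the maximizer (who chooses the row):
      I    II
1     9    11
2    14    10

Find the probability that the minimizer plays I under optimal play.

Row minima are 9 and 10, so the maximizer's maximin is 10; column maxima are 14 and 11, so the minimizer's minimax is 11. These differ, so the equilibrium is in mixed strategies.
Let the minimizer play I with probability q. The maximizer is indifferent when 9q + 11(1−q) = 14q + 10(1−q), giving q = 1/6.

1/6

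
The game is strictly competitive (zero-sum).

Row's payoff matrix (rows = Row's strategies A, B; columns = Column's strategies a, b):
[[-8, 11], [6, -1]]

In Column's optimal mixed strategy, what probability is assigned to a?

Row minima are -8 and -1, so Row's maximin is -1; column maxima are 6 and 11, so Column's minimax is 6. These differ, so the equilibrium is in mixed strategies.
Let Column play a with probability q. Row is indifferent when −8q + 11(1−q) = 6q − (1−q), giving q = 6/13.

6/13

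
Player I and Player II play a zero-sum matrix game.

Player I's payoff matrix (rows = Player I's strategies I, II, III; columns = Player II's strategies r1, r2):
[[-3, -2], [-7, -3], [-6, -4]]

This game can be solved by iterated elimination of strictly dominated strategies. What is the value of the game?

Row III is strictly dominated by row I (-3>-6, -2>-4); eliminate III.
Row II is strictly dominated by row I (-3>-7, -2>-3); eliminate II.
Column r2 is strictly dominated by r1 for Player II (-3<-2); eliminate r2.
Only (I, r1) remains, with payoff -3.

-3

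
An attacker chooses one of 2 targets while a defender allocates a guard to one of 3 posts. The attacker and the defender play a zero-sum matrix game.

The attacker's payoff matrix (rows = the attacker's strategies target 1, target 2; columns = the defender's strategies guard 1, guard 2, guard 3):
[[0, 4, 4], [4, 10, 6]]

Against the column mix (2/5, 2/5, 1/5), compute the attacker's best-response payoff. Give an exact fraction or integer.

34/5

target 1: (0)·(2/5) + (4)·(2/5) + (4)·(1/5) = 12/5.
target 2: (4)·(2/5) + (10)·(2/5) + (6)·(1/5) = 34/5.
The best pure response is target 2 with expected payoff 34/5.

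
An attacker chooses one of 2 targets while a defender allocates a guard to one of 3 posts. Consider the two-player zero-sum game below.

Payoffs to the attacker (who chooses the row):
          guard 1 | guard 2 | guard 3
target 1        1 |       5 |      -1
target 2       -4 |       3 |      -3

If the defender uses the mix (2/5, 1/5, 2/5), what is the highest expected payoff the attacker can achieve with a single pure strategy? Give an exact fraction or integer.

1

target 1: (1)·(2/5) + (5)·(1/5) + (-1)·(2/5) = 1.
target 2: (-4)·(2/5) + (3)·(1/5) + (-3)·(2/5) = -11/5.
The best pure response is target 1 with expected payoff 1.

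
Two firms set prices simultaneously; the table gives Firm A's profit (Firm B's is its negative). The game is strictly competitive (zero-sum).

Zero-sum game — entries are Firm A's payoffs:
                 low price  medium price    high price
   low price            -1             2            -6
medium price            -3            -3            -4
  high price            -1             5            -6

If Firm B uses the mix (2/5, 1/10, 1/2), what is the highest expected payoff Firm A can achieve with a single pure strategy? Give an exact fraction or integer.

-29/10

low price: (-1)·(2/5) + (2)·(1/10) + (-6)·(1/2) = -16/5.
medium price: (-3)·(2/5) + (-3)·(1/10) + (-4)·(1/2) = -7/2.
high price: (-1)·(2/5) + (5)·(1/10) + (-6)·(1/2) = -29/10.
The best pure response is high price with expected payoff -29/10.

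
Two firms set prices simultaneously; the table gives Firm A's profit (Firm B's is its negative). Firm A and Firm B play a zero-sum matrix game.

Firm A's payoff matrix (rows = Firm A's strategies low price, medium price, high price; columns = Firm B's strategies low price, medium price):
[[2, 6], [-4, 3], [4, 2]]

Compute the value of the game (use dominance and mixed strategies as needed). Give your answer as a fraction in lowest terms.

10/3

Row medium price is strictly dominated by row low price, so Firm A never plays it.
The remaining 2×2 game on (low price, high price) × (low price, medium price) has no saddle point. Let Firm A play low price with probability p; indifference gives 2p + 4(1−p) = 6p + 2(1−p), so p = 1/3.
Similarly Firm B's optimal q on low price is 2/3, and the value is 2·(2/3) + (6)·(1/3) = 10/3.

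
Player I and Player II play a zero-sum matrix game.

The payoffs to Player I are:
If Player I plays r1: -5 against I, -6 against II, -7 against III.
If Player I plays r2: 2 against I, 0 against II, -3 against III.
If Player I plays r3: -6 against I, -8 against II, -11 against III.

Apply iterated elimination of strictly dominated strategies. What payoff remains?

-3

Column II is strictly dominated by III for Player II (-7<-6, -3<0, -11<-8); eliminate II.
Column I is strictly dominated by III for Player II (-7<-5, -3<2, -11<-6); eliminate I.
Row r1 is strictly dominated by row r2 (-3>-7); eliminate r1.
Row r3 is strictly dominated by row r2 (-3>-11); eliminate r3.
Only (r2, III) remains, with payoff -3.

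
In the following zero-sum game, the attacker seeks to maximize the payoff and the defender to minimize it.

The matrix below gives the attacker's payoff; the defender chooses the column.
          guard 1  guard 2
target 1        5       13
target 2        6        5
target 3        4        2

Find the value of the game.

Row target 3 is strictly dominated by row target 2, so the attacker never plays it.
The remaining 2×2 game on (target 1, target 2) × (guard 1, guard 2) has no saddle point. Let the attacker play target 1 with probability p; indifference gives 5p + 6(1−p) = 13p + 5(1−p), so p = 1/9.
Similarly the defender's optimal q on guard 1 is 8/9, and the value is 5·(8/9) + (13)·(1/9) = 53/9.

53/9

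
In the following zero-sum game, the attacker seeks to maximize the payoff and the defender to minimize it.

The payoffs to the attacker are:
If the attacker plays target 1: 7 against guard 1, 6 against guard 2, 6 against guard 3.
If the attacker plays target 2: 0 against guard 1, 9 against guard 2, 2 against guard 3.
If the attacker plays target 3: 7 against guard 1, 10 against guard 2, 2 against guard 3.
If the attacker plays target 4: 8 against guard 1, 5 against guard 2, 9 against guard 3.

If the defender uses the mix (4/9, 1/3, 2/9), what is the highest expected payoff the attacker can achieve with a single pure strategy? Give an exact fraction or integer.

target 1: (7)·(4/9) + (6)·(1/3) + (6)·(2/9) = 58/9.
target 2: (0)·(4/9) + (9)·(1/3) + (2)·(2/9) = 31/9.
target 3: (7)·(4/9) + (10)·(1/3) + (2)·(2/9) = 62/9.
target 4: (8)·(4/9) + (5)·(1/3) + (9)·(2/9) = 65/9.
The best pure response is target 4 with expected payoff 65/9.

65/9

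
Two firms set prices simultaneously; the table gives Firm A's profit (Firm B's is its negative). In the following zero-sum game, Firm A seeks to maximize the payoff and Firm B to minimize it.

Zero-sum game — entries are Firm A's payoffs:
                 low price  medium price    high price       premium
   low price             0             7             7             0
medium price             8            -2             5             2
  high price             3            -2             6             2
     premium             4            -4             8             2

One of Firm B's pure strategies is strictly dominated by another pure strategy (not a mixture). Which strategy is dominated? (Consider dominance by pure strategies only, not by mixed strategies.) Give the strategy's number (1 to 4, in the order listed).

Firm B prefers columns that give Firm A less. Compare high price with premium: 0 < 7, 2 < 5, 2 < 6, 2 < 8.
So premium strictly dominates high price for Firm B; high price is strictly dominated.

3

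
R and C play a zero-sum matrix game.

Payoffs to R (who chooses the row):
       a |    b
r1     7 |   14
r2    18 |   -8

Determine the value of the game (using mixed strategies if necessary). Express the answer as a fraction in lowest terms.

Row minima are 7 and -8, so R's maximin is 7; column maxima are 18 and 14, so C's minimax is 14. These differ, so the equilibrium is in mixed strategies.
Let R play r1 with probability p. C is indifferent when 7p + 18(1−p) = 14p − 8(1−p), giving p = 26/33.
Let C play a with probability q. R is indifferent when 7q + 14(1−q) = 18q − 8(1−q), giving q = 2/3.
The value is 7·(2/3) + (14)·(1/3) = 28/3.

28/3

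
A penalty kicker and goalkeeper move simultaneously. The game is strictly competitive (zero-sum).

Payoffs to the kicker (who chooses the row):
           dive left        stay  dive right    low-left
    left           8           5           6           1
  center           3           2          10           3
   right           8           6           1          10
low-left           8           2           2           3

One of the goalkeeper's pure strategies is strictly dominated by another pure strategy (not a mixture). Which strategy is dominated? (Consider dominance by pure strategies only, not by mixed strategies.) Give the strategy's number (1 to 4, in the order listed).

The goalkeeper prefers columns that give the kicker less. Compare dive left with stay: 5 < 8, 2 < 3, 6 < 8, 2 < 8.
So stay strictly dominates dive left for the goalkeeper; dive left is strictly dominated.

1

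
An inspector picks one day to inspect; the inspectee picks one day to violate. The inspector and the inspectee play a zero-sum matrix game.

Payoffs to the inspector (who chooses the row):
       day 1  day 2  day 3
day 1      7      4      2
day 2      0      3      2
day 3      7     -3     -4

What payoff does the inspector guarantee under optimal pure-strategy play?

2

Row minima: 2, 0, -4 → the inspector's maximin is 2.
Column maxima: 7, 4, 2 → the inspectee's minimax is 2.
They coincide at (day 1, day 3), so the value is 2.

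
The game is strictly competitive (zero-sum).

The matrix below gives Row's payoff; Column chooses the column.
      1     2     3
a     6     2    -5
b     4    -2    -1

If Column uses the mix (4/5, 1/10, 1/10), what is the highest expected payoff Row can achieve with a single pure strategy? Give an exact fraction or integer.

a: (6)·(4/5) + (2)·(1/10) + (-5)·(1/10) = 9/2.
b: (4)·(4/5) + (-2)·(1/10) + (-1)·(1/10) = 29/10.
The best pure response is a with expected payoff 9/2.

9/2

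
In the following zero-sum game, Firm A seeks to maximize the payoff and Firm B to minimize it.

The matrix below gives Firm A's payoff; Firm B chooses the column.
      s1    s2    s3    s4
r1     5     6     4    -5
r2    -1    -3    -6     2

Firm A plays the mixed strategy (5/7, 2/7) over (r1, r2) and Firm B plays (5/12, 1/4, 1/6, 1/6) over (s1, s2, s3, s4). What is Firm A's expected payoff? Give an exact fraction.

23/12

Against (5/12, 1/4, 1/6, 1/6), each row's expected payoff is r1: 41/12; r2: -11/6.
Taking the (5/7, 2/7)-weighted average: (5/7)·(41/12) + (2/7)·(-11/6) = 23/12.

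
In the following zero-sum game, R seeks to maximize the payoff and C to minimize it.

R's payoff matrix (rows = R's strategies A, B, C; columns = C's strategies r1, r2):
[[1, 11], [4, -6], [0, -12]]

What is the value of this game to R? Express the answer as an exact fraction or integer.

5/2

Row C is strictly dominated by row B, so R never plays it.
The remaining 2×2 game on (A, B) × (r1, r2) has no saddle point. Let R play A with probability p; indifference gives p + 4(1−p) = 11p − 6(1−p), so p = 1/2.
Similarly C's optimal q on r1 is 17/20, and the value is 1·(17/20) + (11)·(3/20) = 5/2.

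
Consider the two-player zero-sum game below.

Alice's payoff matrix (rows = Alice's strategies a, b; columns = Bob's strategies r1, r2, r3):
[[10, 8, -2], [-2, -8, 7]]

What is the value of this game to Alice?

Column r1 is strictly dominated by r2 for Bob (it gives Alice more in every row).
The remaining 2×2 game on (a, b) × (r2, r3) has no saddle point. Let Alice play a with probability p; indifference gives 8p − 8(1−p) = −2p + 7(1−p), so p = 3/5.
Similarly Bob's optimal q on r2 is 9/25, and the value is 8·(9/25) + (-2)·(16/25) = 8/5.

8/5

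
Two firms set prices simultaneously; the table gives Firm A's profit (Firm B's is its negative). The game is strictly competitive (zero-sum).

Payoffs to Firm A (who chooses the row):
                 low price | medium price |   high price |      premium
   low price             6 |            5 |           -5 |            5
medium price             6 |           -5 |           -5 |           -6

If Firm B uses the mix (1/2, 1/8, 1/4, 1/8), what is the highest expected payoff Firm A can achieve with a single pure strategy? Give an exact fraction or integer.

3

low price: (6)·(1/2) + (5)·(1/8) + (-5)·(1/4) + (5)·(1/8) = 3.
medium price: (6)·(1/2) + (-5)·(1/8) + (-5)·(1/4) + (-6)·(1/8) = 3/8.
The best pure response is low price with expected payoff 3.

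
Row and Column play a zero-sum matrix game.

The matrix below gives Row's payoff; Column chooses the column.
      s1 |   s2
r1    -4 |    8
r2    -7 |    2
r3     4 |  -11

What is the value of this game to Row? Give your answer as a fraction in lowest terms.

-4/9

Row r2 is strictly dominated by row r1, so Row never plays it.
The remaining 2×2 game on (r1, r3) × (s1, s2) has no saddle point. Let Row play r1 with probability p; indifference gives −4p + 4(1−p) = 8p − 11(1−p), so p = 5/9.
Similarly Column's optimal q on s1 is 19/27, and the value is -4·(19/27) + (8)·(8/27) = -4/9.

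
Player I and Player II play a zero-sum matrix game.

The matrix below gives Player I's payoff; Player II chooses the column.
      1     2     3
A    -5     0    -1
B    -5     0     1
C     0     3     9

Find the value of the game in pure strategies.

0

Row minima: -5, -5, 0 → Player I's maximin is 0.
Column maxima: 0, 3, 9 → Player II's minimax is 0.
They coincide at (C, 1), so the value is 0.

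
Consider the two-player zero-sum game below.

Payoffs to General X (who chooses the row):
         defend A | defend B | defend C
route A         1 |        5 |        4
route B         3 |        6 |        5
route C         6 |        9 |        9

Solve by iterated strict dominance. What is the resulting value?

Row route B is strictly dominated by row route C (6>3, 9>6, 9>5); eliminate route B.
Column defend C is strictly dominated by defend A for General Y (1<4, 6<9); eliminate defend C.
Column defend B is strictly dominated by defend A for General Y (1<5, 6<9); eliminate defend B.
Row route A is strictly dominated by row route C (6>1); eliminate route A.
Only (route C, defend A) remains, with payoff 6.

6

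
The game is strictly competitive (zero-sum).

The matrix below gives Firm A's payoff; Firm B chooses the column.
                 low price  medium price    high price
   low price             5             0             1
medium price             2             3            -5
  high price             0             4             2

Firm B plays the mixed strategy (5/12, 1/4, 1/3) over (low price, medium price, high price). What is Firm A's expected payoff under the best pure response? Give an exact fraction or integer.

29/12

low price: (5)·(5/12) + (0)·(1/4) + (1)·(1/3) = 29/12.
medium price: (2)·(5/12) + (3)·(1/4) + (-5)·(1/3) = -1/12.
high price: (0)·(5/12) + (4)·(1/4) + (2)·(1/3) = 5/3.
The best pure response is low price with expected payoff 29/12.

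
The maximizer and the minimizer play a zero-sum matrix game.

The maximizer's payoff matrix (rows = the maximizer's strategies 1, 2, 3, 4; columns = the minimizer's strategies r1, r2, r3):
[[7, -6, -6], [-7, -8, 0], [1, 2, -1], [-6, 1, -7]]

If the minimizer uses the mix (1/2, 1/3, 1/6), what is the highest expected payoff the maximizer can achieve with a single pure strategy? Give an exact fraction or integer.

1: (7)·(1/2) + (-6)·(1/3) + (-6)·(1/6) = 1/2.
2: (-7)·(1/2) + (-8)·(1/3) + (0)·(1/6) = -37/6.
3: (1)·(1/2) + (2)·(1/3) + (-1)·(1/6) = 1.
4: (-6)·(1/2) + (1)·(1/3) + (-7)·(1/6) = -23/6.
The best pure response is 3 with expected payoff 1.

1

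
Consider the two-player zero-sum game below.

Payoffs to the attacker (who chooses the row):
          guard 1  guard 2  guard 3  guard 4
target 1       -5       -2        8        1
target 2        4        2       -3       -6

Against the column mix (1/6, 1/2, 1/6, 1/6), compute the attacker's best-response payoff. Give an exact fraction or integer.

target 1: (-5)·(1/6) + (-2)·(1/2) + (8)·(1/6) + (1)·(1/6) = -1/3.
target 2: (4)·(1/6) + (2)·(1/2) + (-3)·(1/6) + (-6)·(1/6) = 1/6.
The best pure response is target 2 with expected payoff 1/6.

1/6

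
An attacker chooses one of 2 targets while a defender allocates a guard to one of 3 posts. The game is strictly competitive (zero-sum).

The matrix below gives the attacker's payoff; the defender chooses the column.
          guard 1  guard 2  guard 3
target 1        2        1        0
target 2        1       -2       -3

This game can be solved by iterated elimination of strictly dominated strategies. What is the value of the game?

0

Column guard 2 is strictly dominated by guard 3 for the defender (0<1, -3<-2); eliminate guard 2.
Row target 2 is strictly dominated by row target 1 (2>1, 0>-3); eliminate target 2.
Column guard 1 is strictly dominated by guard 3 for the defender (0<2); eliminate guard 1.
Only (target 1, guard 3) remains, with payoff 0.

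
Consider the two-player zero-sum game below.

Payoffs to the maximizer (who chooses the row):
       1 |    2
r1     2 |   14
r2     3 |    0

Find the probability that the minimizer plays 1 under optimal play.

14/15

Row minima are 2 and 0, so the maximizer's maximin is 2; column maxima are 3 and 14, so the minimizer's minimax is 3. These differ, so the equilibrium is in mixed strategies.
Let the minimizer play 1 with probability q. The maximizer is indifferent when 2q + 14(1−q) = 3q, giving q = 14/15.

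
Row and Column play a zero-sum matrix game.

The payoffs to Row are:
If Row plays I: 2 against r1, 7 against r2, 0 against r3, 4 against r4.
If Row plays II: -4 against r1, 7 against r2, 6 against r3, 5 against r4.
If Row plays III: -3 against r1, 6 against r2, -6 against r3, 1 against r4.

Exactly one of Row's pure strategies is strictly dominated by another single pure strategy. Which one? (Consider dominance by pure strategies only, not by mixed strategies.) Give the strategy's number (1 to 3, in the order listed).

3

Compare III with I: 2 > -3, 7 > 6, 0 > -6, 4 > 1.
So I strictly dominates III for Row; III is strictly dominated.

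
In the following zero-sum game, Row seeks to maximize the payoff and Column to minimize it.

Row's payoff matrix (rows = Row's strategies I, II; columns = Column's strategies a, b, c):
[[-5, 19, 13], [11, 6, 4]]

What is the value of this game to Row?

163/25

Column b is strictly dominated by c for Column (it gives Row more in every row).
The remaining 2×2 game on (I, II) × (a, c) has no saddle point. Let Row play I with probability p; indifference gives −5p + 11(1−p) = 13p + 4(1−p), so p = 7/25.
Similarly Column's optimal q on a is 9/25, and the value is -5·(9/25) + (13)·(16/25) = 163/25.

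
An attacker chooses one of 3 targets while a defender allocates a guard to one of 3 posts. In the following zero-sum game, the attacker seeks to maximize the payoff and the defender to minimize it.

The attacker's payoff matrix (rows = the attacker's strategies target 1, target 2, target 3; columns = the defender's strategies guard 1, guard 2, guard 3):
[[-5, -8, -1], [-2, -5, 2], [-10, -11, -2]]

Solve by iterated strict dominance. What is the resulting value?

Column guard 3 is strictly dominated by guard 1 for the defender (-5<-1, -2<2, -10<-2); eliminate guard 3.
Column guard 1 is strictly dominated by guard 2 for the defender (-8<-5, -5<-2, -11<-10); eliminate guard 1.
Row target 3 is strictly dominated by row target 1 (-8>-11); eliminate target 3.
Row target 1 is strictly dominated by row target 2 (-5>-8); eliminate target 1.
Only (target 2, guard 2) remains, with payoff -5.

-5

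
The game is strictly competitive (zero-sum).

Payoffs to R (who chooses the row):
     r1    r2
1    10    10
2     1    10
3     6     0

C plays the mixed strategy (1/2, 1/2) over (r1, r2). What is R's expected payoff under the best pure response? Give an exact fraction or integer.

10

1: (10)·(1/2) + (10)·(1/2) = 10.
2: (1)·(1/2) + (10)·(1/2) = 11/2.
3: (6)·(1/2) + (0)·(1/2) = 3.
The best pure response is 1 with expected payoff 10.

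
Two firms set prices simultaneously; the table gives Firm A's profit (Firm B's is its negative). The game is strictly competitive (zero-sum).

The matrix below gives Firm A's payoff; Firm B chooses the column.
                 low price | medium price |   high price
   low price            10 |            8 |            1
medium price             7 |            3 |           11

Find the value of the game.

17/3

Column low price is strictly dominated by medium price for Firm B (it gives Firm A more in every row).
The remaining 2×2 game on (low price, medium price) × (medium price, high price) has no saddle point. Let Firm A play low price with probability p; indifference gives 8p + 3(1−p) = p + 11(1−p), so p = 8/15.
Similarly Firm B's optimal q on medium price is 2/3, and the value is 8·(2/3) + (1)·(1/3) = 17/3.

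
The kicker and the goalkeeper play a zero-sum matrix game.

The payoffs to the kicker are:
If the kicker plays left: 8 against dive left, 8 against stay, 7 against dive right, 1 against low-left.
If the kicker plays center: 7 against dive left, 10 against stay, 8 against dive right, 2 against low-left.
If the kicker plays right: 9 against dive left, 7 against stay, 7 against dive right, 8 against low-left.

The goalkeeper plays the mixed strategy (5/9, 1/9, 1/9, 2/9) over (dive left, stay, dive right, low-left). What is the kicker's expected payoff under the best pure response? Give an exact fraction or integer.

25/3

left: (8)·(5/9) + (8)·(1/9) + (7)·(1/9) + (1)·(2/9) = 19/3.
center: (7)·(5/9) + (10)·(1/9) + (8)·(1/9) + (2)·(2/9) = 19/3.
right: (9)·(5/9) + (7)·(1/9) + (7)·(1/9) + (8)·(2/9) = 25/3.
The best pure response is right with expected payoff 25/3.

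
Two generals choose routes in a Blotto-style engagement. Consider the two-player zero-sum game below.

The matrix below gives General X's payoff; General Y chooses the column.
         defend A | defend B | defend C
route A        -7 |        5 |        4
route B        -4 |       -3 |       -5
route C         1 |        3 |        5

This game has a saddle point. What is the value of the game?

1

Row minima: -7, -5, 1 → General X's maximin is 1.
Column maxima: 1, 5, 5 → General Y's minimax is 1.
They coincide at (route C, defend A), so the value is 1.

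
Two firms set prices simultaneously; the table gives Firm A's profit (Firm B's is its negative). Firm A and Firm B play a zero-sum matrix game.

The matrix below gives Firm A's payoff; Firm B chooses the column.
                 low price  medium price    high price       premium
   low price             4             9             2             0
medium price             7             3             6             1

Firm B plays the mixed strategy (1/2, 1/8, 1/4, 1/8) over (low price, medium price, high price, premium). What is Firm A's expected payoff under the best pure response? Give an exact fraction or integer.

11/2

low price: (4)·(1/2) + (9)·(1/8) + (2)·(1/4) + (0)·(1/8) = 29/8.
medium price: (7)·(1/2) + (3)·(1/8) + (6)·(1/4) + (1)·(1/8) = 11/2.
The best pure response is medium price with expected payoff 11/2.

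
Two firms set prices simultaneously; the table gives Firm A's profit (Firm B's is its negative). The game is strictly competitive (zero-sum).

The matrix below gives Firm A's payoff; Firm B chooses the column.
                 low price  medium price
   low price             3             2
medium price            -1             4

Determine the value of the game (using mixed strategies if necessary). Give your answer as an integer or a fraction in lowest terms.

7/3

Row minima are 2 and -1, so Firm A's maximin is 2; column maxima are 3 and 4, so Firm B's minimax is 3. These differ, so the equilibrium is in mixed strategies.
Let Firm A play low price with probability p. Firm B is indifferent when 3p − (1−p) = 2p + 4(1−p), giving p = 5/6.
Let Firm B play low price with probability q. Firm A is indifferent when 3q + 2(1−q) = −q + 4(1−q), giving q = 1/3.
The value is 3·(1/3) + (2)·(2/3) = 7/3.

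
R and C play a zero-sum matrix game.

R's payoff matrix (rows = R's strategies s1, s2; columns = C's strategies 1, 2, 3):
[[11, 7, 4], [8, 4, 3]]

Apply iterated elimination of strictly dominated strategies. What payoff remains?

4

Column 1 is strictly dominated by 2 for C (7<11, 4<8); eliminate 1.
Column 2 is strictly dominated by 3 for C (4<7, 3<4); eliminate 2.
Row s2 is strictly dominated by row s1 (4>3); eliminate s2.
Only (s1, 3) remains, with payoff 4.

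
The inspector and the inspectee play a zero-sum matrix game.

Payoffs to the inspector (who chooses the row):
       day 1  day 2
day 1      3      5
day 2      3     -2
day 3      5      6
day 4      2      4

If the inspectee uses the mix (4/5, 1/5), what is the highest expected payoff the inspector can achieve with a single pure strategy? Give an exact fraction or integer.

day 1: (3)·(4/5) + (5)·(1/5) = 17/5.
day 2: (3)·(4/5) + (-2)·(1/5) = 2.
day 3: (5)·(4/5) + (6)·(1/5) = 26/5.
day 4: (2)·(4/5) + (4)·(1/5) = 12/5.
The best pure response is day 3 with expected payoff 26/5.

26/5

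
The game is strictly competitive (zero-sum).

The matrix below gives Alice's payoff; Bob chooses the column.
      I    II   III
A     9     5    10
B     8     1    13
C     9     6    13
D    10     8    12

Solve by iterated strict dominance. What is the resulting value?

Row A is strictly dominated by row D (10>9, 8>5, 12>10); eliminate A.
Column III is strictly dominated by I for Bob (8<13, 9<13, 10<12); eliminate III.
Column I is strictly dominated by II for Bob (1<8, 6<9, 8<10); eliminate I.
Row C is strictly dominated by row D (8>6); eliminate C.
Row B is strictly dominated by row D (8>1); eliminate B.
Only (D, II) remains, with payoff 8.

8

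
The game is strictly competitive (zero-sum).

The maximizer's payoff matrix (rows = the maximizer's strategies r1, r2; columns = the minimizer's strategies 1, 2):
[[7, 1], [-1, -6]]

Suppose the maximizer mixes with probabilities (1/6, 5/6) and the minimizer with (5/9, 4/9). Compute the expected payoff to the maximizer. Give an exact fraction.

Against (5/9, 4/9), each row's expected payoff is r1: 13/3; r2: -29/9.
Taking the (1/6, 5/6)-weighted average: (1/6)·(13/3) + (5/6)·(-29/9) = -53/27.

-53/27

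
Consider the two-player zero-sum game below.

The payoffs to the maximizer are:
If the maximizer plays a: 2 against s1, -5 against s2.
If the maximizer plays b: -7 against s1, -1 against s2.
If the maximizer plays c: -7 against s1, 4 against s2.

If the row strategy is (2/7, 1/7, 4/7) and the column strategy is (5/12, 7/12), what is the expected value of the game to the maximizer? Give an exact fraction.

-10/7

Against (5/12, 7/12), each row's expected payoff is a: -25/12; b: -7/2; c: -7/12.
Taking the (2/7, 1/7, 4/7)-weighted average: (2/7)·(-25/12) + (1/7)·(-7/2) + (4/7)·(-7/12) = -10/7.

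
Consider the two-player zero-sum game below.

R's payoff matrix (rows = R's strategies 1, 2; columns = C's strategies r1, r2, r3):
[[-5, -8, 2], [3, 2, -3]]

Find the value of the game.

Column r1 is strictly dominated by r2 for C (it gives R more in every row).
The remaining 2×2 game on (1, 2) × (r2, r3) has no saddle point. Let R play 1 with probability p; indifference gives −8p + 2(1−p) = 2p − 3(1−p), so p = 1/3.
Similarly C's optimal q on r2 is 1/3, and the value is -8·(1/3) + (2)·(2/3) = -4/3.

-4/3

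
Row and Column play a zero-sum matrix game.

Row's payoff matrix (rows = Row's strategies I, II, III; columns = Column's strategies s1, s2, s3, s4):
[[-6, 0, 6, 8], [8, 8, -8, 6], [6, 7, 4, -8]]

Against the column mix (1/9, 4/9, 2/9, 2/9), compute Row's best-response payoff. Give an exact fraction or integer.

4

I: (-6)·(1/9) + (0)·(4/9) + (6)·(2/9) + (8)·(2/9) = 22/9.
II: (8)·(1/9) + (8)·(4/9) + (-8)·(2/9) + (6)·(2/9) = 4.
III: (6)·(1/9) + (7)·(4/9) + (4)·(2/9) + (-8)·(2/9) = 26/9.
The best pure response is II with expected payoff 4.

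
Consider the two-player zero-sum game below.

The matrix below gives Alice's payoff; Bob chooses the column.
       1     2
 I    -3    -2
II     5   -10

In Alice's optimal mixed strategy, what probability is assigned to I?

15/16

Row minima are -3 and -10, so Alice's maximin is -3; column maxima are 5 and -2, so Bob's minimax is -2. These differ, so the equilibrium is in mixed strategies.
Let Alice play I with probability p. Bob is indifferent when −3p + 5(1−p) = −2p − 10(1−p), giving p = 15/16.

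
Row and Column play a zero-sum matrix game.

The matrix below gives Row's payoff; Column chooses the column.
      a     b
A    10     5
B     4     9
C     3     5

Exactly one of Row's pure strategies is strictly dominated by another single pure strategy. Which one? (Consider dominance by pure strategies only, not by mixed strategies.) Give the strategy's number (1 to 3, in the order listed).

3

Compare C with B: 4 > 3, 9 > 5.
So B strictly dominates C for Row; C is strictly dominated.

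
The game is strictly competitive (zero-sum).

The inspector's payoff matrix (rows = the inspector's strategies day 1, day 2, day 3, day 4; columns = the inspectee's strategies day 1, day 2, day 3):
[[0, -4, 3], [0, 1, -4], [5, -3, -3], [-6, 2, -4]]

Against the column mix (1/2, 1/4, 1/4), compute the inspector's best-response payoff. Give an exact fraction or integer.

1

day 1: (0)·(1/2) + (-4)·(1/4) + (3)·(1/4) = -1/4.
day 2: (0)·(1/2) + (1)·(1/4) + (-4)·(1/4) = -3/4.
day 3: (5)·(1/2) + (-3)·(1/4) + (-3)·(1/4) = 1.
day 4: (-6)·(1/2) + (2)·(1/4) + (-4)·(1/4) = -7/2.
The best pure response is day 3 with expected payoff 1.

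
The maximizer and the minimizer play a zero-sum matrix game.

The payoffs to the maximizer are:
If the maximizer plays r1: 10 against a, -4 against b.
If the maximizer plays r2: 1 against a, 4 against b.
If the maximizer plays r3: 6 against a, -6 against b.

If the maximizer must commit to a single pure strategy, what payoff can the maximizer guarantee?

1

The worst-case payoff for each row is r1: -4, r2: 1, r3: -6.
The best of these is 1.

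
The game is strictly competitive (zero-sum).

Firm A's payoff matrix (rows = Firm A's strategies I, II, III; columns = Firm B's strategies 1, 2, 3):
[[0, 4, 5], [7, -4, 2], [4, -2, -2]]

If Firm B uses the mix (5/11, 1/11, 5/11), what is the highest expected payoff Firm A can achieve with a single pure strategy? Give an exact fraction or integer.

41/11

I: (0)·(5/11) + (4)·(1/11) + (5)·(5/11) = 29/11.
II: (7)·(5/11) + (-4)·(1/11) + (2)·(5/11) = 41/11.
III: (4)·(5/11) + (-2)·(1/11) + (-2)·(5/11) = 8/11.
The best pure response is II with expected payoff 41/11.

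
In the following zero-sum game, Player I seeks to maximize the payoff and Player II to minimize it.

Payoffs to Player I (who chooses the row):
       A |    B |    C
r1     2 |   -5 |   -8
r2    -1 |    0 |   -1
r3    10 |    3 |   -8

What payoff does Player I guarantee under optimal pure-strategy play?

Row minima: -8, -1, -8 → Player I's maximin is -1.
Column maxima: 10, 3, -1 → Player II's minimax is -1.
They coincide at (r2, C), so the value is -1.

-1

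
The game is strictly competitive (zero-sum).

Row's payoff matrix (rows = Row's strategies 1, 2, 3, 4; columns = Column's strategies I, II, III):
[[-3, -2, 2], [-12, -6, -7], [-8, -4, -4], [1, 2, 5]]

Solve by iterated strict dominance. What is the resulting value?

1

Row 1 is strictly dominated by row 4 (1>-3, 2>-2, 5>2); eliminate 1.
Row 3 is strictly dominated by row 4 (1>-8, 2>-4, 5>-4); eliminate 3.
Row 2 is strictly dominated by row 4 (1>-12, 2>-6, 5>-7); eliminate 2.
Column III is strictly dominated by I for Column (1<5); eliminate III.
Column II is strictly dominated by I for Column (1<2); eliminate II.
Only (4, I) remains, with payoff 1.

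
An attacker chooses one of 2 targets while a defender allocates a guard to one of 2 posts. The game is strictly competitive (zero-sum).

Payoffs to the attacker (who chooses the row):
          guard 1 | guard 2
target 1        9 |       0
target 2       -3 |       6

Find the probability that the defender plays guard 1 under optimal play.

Row minima are 0 and -3, so the attacker's maximin is 0; column maxima are 9 and 6, so the defender's minimax is 6. These differ, so the equilibrium is in mixed strategies.
Let the defender play guard 1 with probability q. The attacker is indifferent when 9q = −3q + 6(1−q), giving q = 1/3.

1/3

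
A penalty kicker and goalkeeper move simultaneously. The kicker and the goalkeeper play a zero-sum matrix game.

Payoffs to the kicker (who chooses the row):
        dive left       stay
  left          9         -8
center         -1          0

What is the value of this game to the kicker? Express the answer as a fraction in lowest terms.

Row minima are -8 and -1, so the kicker's maximin is -1; column maxima are 9 and 0, so the goalkeeper's minimax is 0. These differ, so the equilibrium is in mixed strategies.
Let the kicker play left with probability p. The goalkeeper is indifferent when 9p − (1−p) = −8p, giving p = 1/18.
Let the goalkeeper play dive left with probability q. The kicker is indifferent when 9q − 8(1−q) = −q, giving q = 4/9.
The value is 9·(4/9) + (-8)·(5/9) = -4/9.

-4/9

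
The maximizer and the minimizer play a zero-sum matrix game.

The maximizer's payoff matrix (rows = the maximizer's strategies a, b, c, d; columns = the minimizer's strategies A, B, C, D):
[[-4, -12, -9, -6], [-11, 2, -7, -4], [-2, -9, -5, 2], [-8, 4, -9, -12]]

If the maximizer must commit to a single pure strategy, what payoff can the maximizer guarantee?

The worst-case payoff for each row is a: -12, b: -11, c: -9, d: -12.
The best of these is -9.

-9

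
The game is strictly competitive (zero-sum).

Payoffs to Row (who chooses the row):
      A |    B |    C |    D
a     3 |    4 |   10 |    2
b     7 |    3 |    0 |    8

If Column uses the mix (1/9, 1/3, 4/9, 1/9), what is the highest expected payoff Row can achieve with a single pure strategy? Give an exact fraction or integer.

19/3

a: (3)·(1/9) + (4)·(1/3) + (10)·(4/9) + (2)·(1/9) = 19/3.
b: (7)·(1/9) + (3)·(1/3) + (0)·(4/9) + (8)·(1/9) = 8/3.
The best pure response is a with expected payoff 19/3.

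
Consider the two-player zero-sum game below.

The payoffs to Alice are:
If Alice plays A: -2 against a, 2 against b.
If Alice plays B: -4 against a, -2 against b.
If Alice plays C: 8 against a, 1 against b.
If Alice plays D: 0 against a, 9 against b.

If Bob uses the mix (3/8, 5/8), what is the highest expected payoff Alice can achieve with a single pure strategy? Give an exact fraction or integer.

45/8

A: (-2)·(3/8) + (2)·(5/8) = 1/2.
B: (-4)·(3/8) + (-2)·(5/8) = -11/4.
C: (8)·(3/8) + (1)·(5/8) = 29/8.
D: (0)·(3/8) + (9)·(5/8) = 45/8.
The best pure response is D with expected payoff 45/8.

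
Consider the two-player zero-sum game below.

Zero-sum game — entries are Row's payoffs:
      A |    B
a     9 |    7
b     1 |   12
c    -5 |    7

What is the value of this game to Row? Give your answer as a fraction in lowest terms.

101/13

Row c is strictly dominated by row b, so Row never plays it.
The remaining 2×2 game on (a, b) × (A, B) has no saddle point. Let Row play a with probability p; indifference gives 9p + (1−p) = 7p + 12(1−p), so p = 11/13.
Similarly Column's optimal q on A is 5/13, and the value is 9·(5/13) + (7)·(8/13) = 101/13.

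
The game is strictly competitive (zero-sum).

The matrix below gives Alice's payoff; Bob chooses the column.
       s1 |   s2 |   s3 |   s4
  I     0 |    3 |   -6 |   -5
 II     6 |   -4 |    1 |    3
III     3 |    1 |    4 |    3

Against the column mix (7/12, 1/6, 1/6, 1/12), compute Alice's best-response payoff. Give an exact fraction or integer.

13/4

I: (0)·(7/12) + (3)·(1/6) + (-6)·(1/6) + (-5)·(1/12) = -11/12.
II: (6)·(7/12) + (-4)·(1/6) + (1)·(1/6) + (3)·(1/12) = 13/4.
III: (3)·(7/12) + (1)·(1/6) + (4)·(1/6) + (3)·(1/12) = 17/6.
The best pure response is II with expected payoff 13/4.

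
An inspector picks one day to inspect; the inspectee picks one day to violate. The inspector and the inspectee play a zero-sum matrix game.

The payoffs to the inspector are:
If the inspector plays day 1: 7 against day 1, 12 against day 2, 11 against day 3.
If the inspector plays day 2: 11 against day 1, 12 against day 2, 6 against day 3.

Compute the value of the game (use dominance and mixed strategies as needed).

Column day 2 is strictly dominated by day 1 for the inspectee (it gives the inspector more in every row).
The remaining 2×2 game on (day 1, day 2) × (day 1, day 3) has no saddle point. Let the inspector play day 1 with probability p; indifference gives 7p + 11(1−p) = 11p + 6(1−p), so p = 5/9.
Similarly the inspectee's optimal q on day 1 is 5/9, and the value is 7·(5/9) + (11)·(4/9) = 79/9.

79/9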